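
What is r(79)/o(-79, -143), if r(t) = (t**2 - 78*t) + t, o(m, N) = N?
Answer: -158/143 ≈ -1.1049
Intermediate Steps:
r(t) = t**2 - 77*t
r(79)/o(-79, -143) = (79*(-77 + 79))/(-143) = (79*2)*(-1/143) = 158*(-1/143) = -158/143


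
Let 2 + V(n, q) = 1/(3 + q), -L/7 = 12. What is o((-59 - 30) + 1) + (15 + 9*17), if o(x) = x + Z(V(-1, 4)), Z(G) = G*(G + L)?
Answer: 11733/49 ≈ 239.45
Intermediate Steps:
L = -84 (L = -7*12 = -84)
V(n, q) = -2 + 1/(3 + q)
Z(G) = G*(-84 + G) (Z(G) = G*(G - 84) = G*(-84 + G))
o(x) = 7813/49 + x (o(x) = x + ((-5 - 2*4)/(3 + 4))*(-84 + (-5 - 2*4)/(3 + 4)) = x + ((-5 - 8)/7)*(-84 + (-5 - 8)/7) = x + ((1/7)*(-13))*(-84 + (1/7)*(-13)) = x - 13*(-84 - 13/7)/7 = x - 13/7*(-601/7) = x + 7813/49 = 7813/49 + x)
o((-59 - 30) + 1) + (15 + 9*17) = (7813/49 + ((-59 - 30) + 1)) + (15 + 9*17) = (7813/49 + (-89 + 1)) + (15 + 153) = (7813/49 - 88) + 168 = 3501/49 + 168 = 11733/49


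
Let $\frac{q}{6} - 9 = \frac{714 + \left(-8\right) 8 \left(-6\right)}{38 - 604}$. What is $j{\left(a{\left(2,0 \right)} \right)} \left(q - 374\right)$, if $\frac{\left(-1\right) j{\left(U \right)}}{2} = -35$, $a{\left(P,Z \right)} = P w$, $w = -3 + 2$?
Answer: $- \frac{6569780}{283} \approx -23215.0$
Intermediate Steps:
$w = -1$
$a{\left(P,Z \right)} = - P$ ($a{\left(P,Z \right)} = P \left(-1\right) = - P$)
$q = \frac{11988}{283}$ ($q = 54 + 6 \frac{714 + \left(-8\right) 8 \left(-6\right)}{38 - 604} = 54 + 6 \frac{714 - -384}{-566} = 54 + 6 \left(714 + 384\right) \left(- \frac{1}{566}\right) = 54 + 6 \cdot 1098 \left(- \frac{1}{566}\right) = 54 + 6 \left(- \frac{549}{283}\right) = 54 - \frac{3294}{283} = \frac{11988}{283} \approx 42.36$)
$j{\left(U \right)} = 70$ ($j{\left(U \right)} = \left(-2\right) \left(-35\right) = 70$)
$j{\left(a{\left(2,0 \right)} \right)} \left(q - 374\right) = 70 \left(\frac{11988}{283} - 374\right) = 70 \left(- \frac{93854}{283}\right) = - \frac{6569780}{283}$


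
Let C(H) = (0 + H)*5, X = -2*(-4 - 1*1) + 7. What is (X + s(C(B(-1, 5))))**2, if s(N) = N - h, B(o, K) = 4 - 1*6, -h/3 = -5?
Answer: 64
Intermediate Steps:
h = 15 (h = -3*(-5) = 15)
B(o, K) = -2 (B(o, K) = 4 - 6 = -2)
X = 17 (X = -2*(-4 - 1) + 7 = -2*(-5) + 7 = 10 + 7 = 17)
C(H) = 5*H (C(H) = H*5 = 5*H)
s(N) = -15 + N (s(N) = N - 1*15 = N - 15 = -15 + N)
(X + s(C(B(-1, 5))))**2 = (17 + (-15 + 5*(-2)))**2 = (17 + (-15 - 10))**2 = (17 - 25)**2 = (-8)**2 = 64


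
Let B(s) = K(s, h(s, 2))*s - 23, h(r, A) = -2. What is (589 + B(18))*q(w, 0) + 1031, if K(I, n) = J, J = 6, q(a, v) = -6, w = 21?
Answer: -3013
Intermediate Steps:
K(I, n) = 6
B(s) = -23 + 6*s (B(s) = 6*s - 23 = -23 + 6*s)
(589 + B(18))*q(w, 0) + 1031 = (589 + (-23 + 6*18))*(-6) + 1031 = (589 + (-23 + 108))*(-6) + 1031 = (589 + 85)*(-6) + 1031 = 674*(-6) + 1031 = -4044 + 1031 = -3013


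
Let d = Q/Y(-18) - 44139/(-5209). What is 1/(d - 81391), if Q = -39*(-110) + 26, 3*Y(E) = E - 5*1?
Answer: -119807/9817642472 ≈ -1.2203e-5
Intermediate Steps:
Y(E) = -5/3 + E/3 (Y(E) = (E - 5*1)/3 = (E - 5)/3 = (-5 + E)/3 = -5/3 + E/3)
Q = 4316 (Q = 4290 + 26 = 4316)
d = -66430935/119807 (d = 4316/(-5/3 + (1/3)*(-18)) - 44139/(-5209) = 4316/(-5/3 - 6) - 44139*(-1/5209) = 4316/(-23/3) + 44139/5209 = 4316*(-3/23) + 44139/5209 = -12948/23 + 44139/5209 = -66430935/119807 ≈ -554.48)
1/(d - 81391) = 1/(-66430935/119807 - 81391) = 1/(-9817642472/119807) = -119807/9817642472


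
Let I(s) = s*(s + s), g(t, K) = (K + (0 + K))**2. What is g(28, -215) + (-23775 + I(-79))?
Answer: 173607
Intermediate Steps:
g(t, K) = 4*K**2 (g(t, K) = (K + K)**2 = (2*K)**2 = 4*K**2)
I(s) = 2*s**2 (I(s) = s*(2*s) = 2*s**2)
g(28, -215) + (-23775 + I(-79)) = 4*(-215)**2 + (-23775 + 2*(-79)**2) = 4*46225 + (-23775 + 2*6241) = 184900 + (-23775 + 12482) = 184900 - 11293 = 173607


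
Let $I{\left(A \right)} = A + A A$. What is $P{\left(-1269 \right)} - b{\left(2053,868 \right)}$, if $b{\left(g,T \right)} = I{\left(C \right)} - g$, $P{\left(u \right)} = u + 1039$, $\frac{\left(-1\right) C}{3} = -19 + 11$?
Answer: $1223$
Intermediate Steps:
$C = 24$ ($C = - 3 \left(-19 + 11\right) = \left(-3\right) \left(-8\right) = 24$)
$I{\left(A \right)} = A + A^{2}$
$P{\left(u \right)} = 1039 + u$
$b{\left(g,T \right)} = 600 - g$ ($b{\left(g,T \right)} = 24 \left(1 + 24\right) - g = 24 \cdot 25 - g = 600 - g$)
$P{\left(-1269 \right)} - b{\left(2053,868 \right)} = \left(1039 - 1269\right) - \left(600 - 2053\right) = -230 - \left(600 - 2053\right) = -230 - -1453 = -230 + 1453 = 1223$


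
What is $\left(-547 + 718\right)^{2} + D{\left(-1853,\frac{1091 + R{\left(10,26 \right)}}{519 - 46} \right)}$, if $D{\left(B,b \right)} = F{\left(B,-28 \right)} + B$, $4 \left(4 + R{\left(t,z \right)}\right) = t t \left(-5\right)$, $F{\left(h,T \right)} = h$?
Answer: $25535$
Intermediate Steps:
$R{\left(t,z \right)} = -4 - \frac{5 t^{2}}{4}$ ($R{\left(t,z \right)} = -4 + \frac{t t \left(-5\right)}{4} = -4 + \frac{t^{2} \left(-5\right)}{4} = -4 + \frac{\left(-5\right) t^{2}}{4} = -4 - \frac{5 t^{2}}{4}$)
$D{\left(B,b \right)} = 2 B$ ($D{\left(B,b \right)} = B + B = 2 B$)
$\left(-547 + 718\right)^{2} + D{\left(-1853,\frac{1091 + R{\left(10,26 \right)}}{519 - 46} \right)} = \left(-547 + 718\right)^{2} + 2 \left(-1853\right) = 171^{2} - 3706 = 29241 - 3706 = 25535$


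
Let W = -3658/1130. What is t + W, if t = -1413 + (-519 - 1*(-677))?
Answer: -710904/565 ≈ -1258.2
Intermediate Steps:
t = -1255 (t = -1413 + (-519 + 677) = -1413 + 158 = -1255)
W = -1829/565 (W = -3658*1/1130 = -1829/565 ≈ -3.2372)
t + W = -1255 - 1829/565 = -710904/565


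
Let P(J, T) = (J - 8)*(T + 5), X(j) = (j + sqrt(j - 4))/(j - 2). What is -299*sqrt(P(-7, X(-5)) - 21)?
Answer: -897*sqrt(-581 + 35*I)/7 ≈ -92.992 - 3090.1*I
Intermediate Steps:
X(j) = (j + sqrt(-4 + j))/(-2 + j)
P(J, T) = (-8 + J)*(5 + T)
-299*sqrt(P(-7, X(-5)) - 21) = -299*sqrt((-40 - 8*(-5 + sqrt(-4 - 5))/(-2 - 5) + 5*(-7) - 7*(-5 + sqrt(-4 - 5))/(-2 - 5)) - 21) = -299*sqrt((-40 - 8*(-5 + sqrt(-9))/(-7) - 35 - 7*(-5 + sqrt(-9))/(-7)) - 21) = -299*sqrt((-40 - (-8)*(-5 + 3*I)/7 - 35 - (-1)*(-5 + 3*I)) - 21) = -299*sqrt((-40 - 8*(5/7 - 3*I/7) - 35 - 7*(5/7 - 3*I/7)) - 21) = -299*sqrt((-40 + (-40/7 + 24*I/7) - 35 + (-5 + 3*I)) - 21) = -299*sqrt((-600/7 + 45*I/7) - 21) = -299*sqrt(-747/7 + 45*I/7)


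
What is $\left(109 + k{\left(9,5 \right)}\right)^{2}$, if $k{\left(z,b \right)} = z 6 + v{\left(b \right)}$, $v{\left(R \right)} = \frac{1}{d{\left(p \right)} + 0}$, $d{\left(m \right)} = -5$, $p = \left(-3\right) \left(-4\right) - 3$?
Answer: $\frac{662596}{25} \approx 26504.0$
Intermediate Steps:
$p = 9$ ($p = 12 - 3 = 9$)
$v{\left(R \right)} = - \frac{1}{5}$ ($v{\left(R \right)} = \frac{1}{-5 + 0} = \frac{1}{-5} = - \frac{1}{5}$)
$k{\left(z,b \right)} = - \frac{1}{5} + 6 z$ ($k{\left(z,b \right)} = z 6 - \frac{1}{5} = 6 z - \frac{1}{5} = - \frac{1}{5} + 6 z$)
$\left(109 + k{\left(9,5 \right)}\right)^{2} = \left(109 + \left(- \frac{1}{5} + 6 \cdot 9\right)\right)^{2} = \left(109 + \left(- \frac{1}{5} + 54\right)\right)^{2} = \left(109 + \frac{269}{5}\right)^{2} = \left(\frac{814}{5}\right)^{2} = \frac{662596}{25}$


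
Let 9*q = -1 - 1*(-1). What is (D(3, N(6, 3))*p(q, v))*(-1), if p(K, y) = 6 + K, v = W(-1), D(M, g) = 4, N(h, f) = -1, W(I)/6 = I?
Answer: -24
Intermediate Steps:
W(I) = 6*I
v = -6 (v = 6*(-1) = -6)
q = 0 (q = (-1 - 1*(-1))/9 = (-1 + 1)/9 = (1/9)*0 = 0)
(D(3, N(6, 3))*p(q, v))*(-1) = (4*(6 + 0))*(-1) = (4*6)*(-1) = 24*(-1) = -24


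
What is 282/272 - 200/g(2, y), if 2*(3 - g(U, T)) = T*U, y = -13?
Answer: -1559/136 ≈ -11.463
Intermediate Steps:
g(U, T) = 3 - T*U/2
282/272 - 200/g(2, y) = 282/272 - 200/(3 - 1/2*(-13)*2) = 282*(1/272) - 200/(3 + 13) = 141/136 - 200/16 = 141/136 - 200*1/16 = 141/136 - 25/2 = -1559/136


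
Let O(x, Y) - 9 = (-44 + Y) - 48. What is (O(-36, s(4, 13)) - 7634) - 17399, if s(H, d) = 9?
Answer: -25107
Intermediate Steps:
O(x, Y) = -83 + Y (O(x, Y) = 9 + ((-44 + Y) - 48) = 9 + (-92 + Y) = -83 + Y)
(O(-36, s(4, 13)) - 7634) - 17399 = ((-83 + 9) - 7634) - 17399 = (-74 - 7634) - 17399 = -7708 - 17399 = -25107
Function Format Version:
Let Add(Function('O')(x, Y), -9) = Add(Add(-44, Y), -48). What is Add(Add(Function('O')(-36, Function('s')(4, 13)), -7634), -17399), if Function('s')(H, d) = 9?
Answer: -25107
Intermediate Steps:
Function('O')(x, Y) = Add(-83, Y) (Function('O')(x, Y) = Add(9, Add(Add(-44, Y), -48)) = Add(9, Add(-92, Y)) = Add(-83, Y))
Add(Add(Function('O')(-36, Function('s')(4, 13)), -7634), -17399) = Add(Add(Add(-83, 9), -7634), -17399) = Add(Add(-74, -7634), -17399) = Add(-7708, -17399) = -25107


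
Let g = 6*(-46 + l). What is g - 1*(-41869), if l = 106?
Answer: 42229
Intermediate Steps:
g = 360 (g = 6*(-46 + 106) = 6*60 = 360)
g - 1*(-41869) = 360 - 1*(-41869) = 360 + 41869 = 42229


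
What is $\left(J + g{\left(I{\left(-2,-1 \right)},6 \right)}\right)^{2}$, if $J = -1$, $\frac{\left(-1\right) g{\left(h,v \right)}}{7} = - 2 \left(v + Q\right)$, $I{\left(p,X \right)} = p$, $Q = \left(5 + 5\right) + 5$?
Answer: $85849$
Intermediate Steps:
$Q = 15$ ($Q = 10 + 5 = 15$)
$g{\left(h,v \right)} = 210 + 14 v$ ($g{\left(h,v \right)} = - 7 \left(- 2 \left(v + 15\right)\right) = - 7 \left(- 2 \left(15 + v\right)\right) = - 7 \left(-30 - 2 v\right) = 210 + 14 v$)
$\left(J + g{\left(I{\left(-2,-1 \right)},6 \right)}\right)^{2} = \left(-1 + \left(210 + 14 \cdot 6\right)\right)^{2} = \left(-1 + \left(210 + 84\right)\right)^{2} = \left(-1 + 294\right)^{2} = 293^{2} = 85849$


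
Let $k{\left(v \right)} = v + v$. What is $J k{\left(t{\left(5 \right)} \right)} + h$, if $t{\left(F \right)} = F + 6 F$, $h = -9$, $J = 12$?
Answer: $831$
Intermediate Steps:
$t{\left(F \right)} = 7 F$
$k{\left(v \right)} = 2 v$
$J k{\left(t{\left(5 \right)} \right)} + h = 12 \cdot 2 \cdot 7 \cdot 5 - 9 = 12 \cdot 2 \cdot 35 - 9 = 12 \cdot 70 - 9 = 840 - 9 = 831$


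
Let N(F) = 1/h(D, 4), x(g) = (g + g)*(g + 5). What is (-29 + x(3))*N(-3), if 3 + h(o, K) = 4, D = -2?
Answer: 19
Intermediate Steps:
h(o, K) = 1 (h(o, K) = -3 + 4 = 1)
x(g) = 2*g*(5 + g) (x(g) = (2*g)*(5 + g) = 2*g*(5 + g))
N(F) = 1 (N(F) = 1/1 = 1)
(-29 + x(3))*N(-3) = (-29 + 2*3*(5 + 3))*1 = (-29 + 2*3*8)*1 = (-29 + 48)*1 = 19*1 = 19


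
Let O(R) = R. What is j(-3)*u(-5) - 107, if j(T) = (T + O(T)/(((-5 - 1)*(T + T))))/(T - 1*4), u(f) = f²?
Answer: -8063/84 ≈ -95.988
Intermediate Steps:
j(T) = (-1/12 + T)/(-4 + T) (j(T) = (T + T/(((-5 - 1)*(T + T))))/(T - 1*4) = (T + T/((-12*T)))/(T - 4) = (T + T/((-12*T)))/(-4 + T) = (T + T*(-1/(12*T)))/(-4 + T) = (T - 1/12)/(-4 + T) = (-1/12 + T)/(-4 + T))
j(-3)*u(-5) - 107 = ((-1/12 - 3)/(-4 - 3))*(-5)² - 107 = (-37/12/(-7))*25 - 107 = -⅐*(-37/12)*25 - 107 = (37/84)*25 - 107 = 925/84 - 107 = -8063/84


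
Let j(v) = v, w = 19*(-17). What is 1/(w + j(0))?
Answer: -1/323 ≈ -0.0030960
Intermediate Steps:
w = -323
1/(w + j(0)) = 1/(-323 + 0) = 1/(-323) = -1/323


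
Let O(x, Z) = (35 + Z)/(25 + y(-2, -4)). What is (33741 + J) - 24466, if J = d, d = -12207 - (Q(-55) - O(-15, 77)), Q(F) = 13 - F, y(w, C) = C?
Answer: -8984/3 ≈ -2994.7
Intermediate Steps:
O(x, Z) = 5/3 + Z/21 (O(x, Z) = (35 + Z)/(25 - 4) = (35 + Z)/21 = (35 + Z)*(1/21) = 5/3 + Z/21)
d = -36809/3 (d = -12207 - ((13 - 1*(-55)) - (5/3 + (1/21)*77)) = -12207 - ((13 + 55) - (5/3 + 11/3)) = -12207 - (68 - 1*16/3) = -12207 - (68 - 16/3) = -12207 - 1*188/3 = -12207 - 188/3 = -36809/3 ≈ -12270.)
J = -36809/3 ≈ -12270.
(33741 + J) - 24466 = (33741 - 36809/3) - 24466 = 64414/3 - 24466 = -8984/3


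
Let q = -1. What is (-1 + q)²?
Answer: 4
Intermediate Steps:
(-1 + q)² = (-1 - 1)² = (-2)² = 4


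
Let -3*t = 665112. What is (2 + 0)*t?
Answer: -443408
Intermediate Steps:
t = -221704 (t = -1/3*665112 = -221704)
(2 + 0)*t = (2 + 0)*(-221704) = 2*(-221704) = -443408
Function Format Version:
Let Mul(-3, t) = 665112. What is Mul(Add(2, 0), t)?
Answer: -443408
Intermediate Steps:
t = -221704 (t = Mul(Rational(-1, 3), 665112) = -221704)
Mul(Add(2, 0), t) = Mul(Add(2, 0), -221704) = Mul(2, -221704) = -443408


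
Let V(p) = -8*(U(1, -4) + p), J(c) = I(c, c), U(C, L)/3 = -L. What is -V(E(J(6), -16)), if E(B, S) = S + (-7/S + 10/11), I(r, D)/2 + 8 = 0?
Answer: -467/22 ≈ -21.227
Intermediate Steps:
I(r, D) = -16 (I(r, D) = -16 + 2*0 = -16 + 0 = -16)
U(C, L) = -3*L (U(C, L) = 3*(-L) = -3*L)
J(c) = -16
E(B, S) = 10/11 + S - 7/S (E(B, S) = S + (-7/S + 10*(1/11)) = S + (-7/S + 10/11) = S + (10/11 - 7/S) = 10/11 + S - 7/S)
V(p) = -96 - 8*p (V(p) = -8*(-3*(-4) + p) = -8*(12 + p) = -96 - 8*p)
-V(E(J(6), -16)) = -(-96 - 8*(10/11 - 16 - 7/(-16))) = -(-96 - 8*(10/11 - 16 - 7*(-1/16))) = -(-96 - 8*(10/11 - 16 + 7/16)) = -(-96 - 8*(-2579/176)) = -(-96 + 2579/22) = -1*467/22 = -467/22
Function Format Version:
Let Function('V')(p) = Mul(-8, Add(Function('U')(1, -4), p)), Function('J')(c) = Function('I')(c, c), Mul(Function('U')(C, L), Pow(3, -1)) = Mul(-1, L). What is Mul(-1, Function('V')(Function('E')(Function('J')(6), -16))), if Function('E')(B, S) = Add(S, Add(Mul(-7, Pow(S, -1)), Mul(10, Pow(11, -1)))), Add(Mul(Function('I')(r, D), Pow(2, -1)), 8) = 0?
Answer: Rational(-467, 22) ≈ -21.227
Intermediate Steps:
Function('I')(r, D) = -16 (Function('I')(r, D) = Add(-16, Mul(2, 0)) = Add(-16, 0) = -16)
Function('U')(C, L) = Mul(-3, L) (Function('U')(C, L) = Mul(3, Mul(-1, L)) = Mul(-3, L))
Function('J')(c) = -16
Function('E')(B, S) = Add(Rational(10, 11), S, Mul(-7, Pow(S, -1))) (Function('E')(B, S) = Add(S, Add(Mul(-7, Pow(S, -1)), Mul(10, Rational(1, 11)))) = Add(S, Add(Mul(-7, Pow(S, -1)), Rational(10, 11))) = Add(S, Add(Rational(10, 11), Mul(-7, Pow(S, -1)))) = Add(Rational(10, 11), S, Mul(-7, Pow(S, -1))))
Function('V')(p) = Add(-96, Mul(-8, p)) (Function('V')(p) = Mul(-8, Add(Mul(-3, -4), p)) = Mul(-8, Add(12, p)) = Add(-96, Mul(-8, p)))
Mul(-1, Function('V')(Function('E')(Function('J')(6), -16))) = Mul(-1, Add(-96, Mul(-8, Add(Rational(10, 11), -16, Mul(-7, Pow(-16, -1)))))) = Mul(-1, Add(-96, Mul(-8, Add(Rational(10, 11), -16, Mul(-7, Rational(-1, 16)))))) = Mul(-1, Add(-96, Mul(-8, Add(Rational(10, 11), -16, Rational(7, 16))))) = Mul(-1, Add(-96, Mul(-8, Rational(-2579, 176)))) = Mul(-1, Add(-96, Rational(2579, 22))) = Mul(-1, Rational(467, 22)) = Rational(-467, 22)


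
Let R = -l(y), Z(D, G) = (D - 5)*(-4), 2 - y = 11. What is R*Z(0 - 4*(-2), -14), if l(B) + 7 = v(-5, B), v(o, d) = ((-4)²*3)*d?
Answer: -5268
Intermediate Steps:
v(o, d) = 48*d (v(o, d) = (16*3)*d = 48*d)
y = -9 (y = 2 - 1*11 = 2 - 11 = -9)
l(B) = -7 + 48*B
Z(D, G) = 20 - 4*D (Z(D, G) = (-5 + D)*(-4) = 20 - 4*D)
R = 439 (R = -(-7 + 48*(-9)) = -(-7 - 432) = -1*(-439) = 439)
R*Z(0 - 4*(-2), -14) = 439*(20 - 4*(0 - 4*(-2))) = 439*(20 - 4*(0 + 8)) = 439*(20 - 4*8) = 439*(20 - 32) = 439*(-12) = -5268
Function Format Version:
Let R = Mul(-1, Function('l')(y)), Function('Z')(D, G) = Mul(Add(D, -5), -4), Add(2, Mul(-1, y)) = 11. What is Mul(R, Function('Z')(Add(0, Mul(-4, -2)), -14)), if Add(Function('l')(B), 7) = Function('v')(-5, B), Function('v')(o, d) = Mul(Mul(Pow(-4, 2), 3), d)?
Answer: -5268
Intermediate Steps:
Function('v')(o, d) = Mul(48, d) (Function('v')(o, d) = Mul(Mul(16, 3), d) = Mul(48, d))
y = -9 (y = Add(2, Mul(-1, 11)) = Add(2, -11) = -9)
Function('l')(B) = Add(-7, Mul(48, B))
Function('Z')(D, G) = Add(20, Mul(-4, D)) (Function('Z')(D, G) = Mul(Add(-5, D), -4) = Add(20, Mul(-4, D)))
R = 439 (R = Mul(-1, Add(-7, Mul(48, -9))) = Mul(-1, Add(-7, -432)) = Mul(-1, -439) = 439)
Mul(R, Function('Z')(Add(0, Mul(-4, -2)), -14)) = Mul(439, Add(20, Mul(-4, Add(0, Mul(-4, -2))))) = Mul(439, Add(20, Mul(-4, Add(0, 8)))) = Mul(439, Add(20, Mul(-4, 8))) = Mul(439, Add(20, -32)) = Mul(439, -12) = -5268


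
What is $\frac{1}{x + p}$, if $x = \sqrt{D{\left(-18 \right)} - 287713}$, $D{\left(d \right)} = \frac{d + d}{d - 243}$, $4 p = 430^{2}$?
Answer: $\frac{1340525}{61974111798} - \frac{i \sqrt{241966517}}{61974111798} \approx 2.163 \cdot 10^{-5} - 2.51 \cdot 10^{-7} i$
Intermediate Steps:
$p = 46225$ ($p = \frac{430^{2}}{4} = \frac{1}{4} \cdot 184900 = 46225$)
$D{\left(d \right)} = \frac{2 d}{-243 + d}$
$x = \frac{i \sqrt{241966517}}{29}$ ($x = \sqrt{2 \left(-18\right) \frac{1}{-243 - 18} - 287713} = \sqrt{2 \left(-18\right) \frac{1}{-261} - 287713} = \sqrt{2 \left(-18\right) \left(- \frac{1}{261}\right) - 287713} = \sqrt{\frac{4}{29} - 287713} = \sqrt{- \frac{8343673}{29}} = \frac{i \sqrt{241966517}}{29} \approx 536.39 i$)
$\frac{1}{x + p} = \frac{1}{\frac{i \sqrt{241966517}}{29} + 46225} = \frac{1}{46225 + \frac{i \sqrt{241966517}}{29}}$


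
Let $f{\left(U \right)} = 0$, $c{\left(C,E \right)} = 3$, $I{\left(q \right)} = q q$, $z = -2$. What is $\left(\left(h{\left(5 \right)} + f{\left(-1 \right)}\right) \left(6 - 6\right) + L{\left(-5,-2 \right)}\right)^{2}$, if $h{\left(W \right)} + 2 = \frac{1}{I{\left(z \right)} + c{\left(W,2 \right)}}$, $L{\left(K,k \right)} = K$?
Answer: $25$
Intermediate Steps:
$I{\left(q \right)} = q^{2}$
$h{\left(W \right)} = - \frac{13}{7}$ ($h{\left(W \right)} = -2 + \frac{1}{\left(-2\right)^{2} + 3} = -2 + \frac{1}{4 + 3} = -2 + \frac{1}{7} = - \frac{13}{7}$)
$\left(\left(h{\left(5 \right)} + f{\left(-1 \right)}\right) \left(6 - 6\right) + L{\left(-5,-2 \right)}\right)^{2} = \left(\left(- \frac{13}{7} + 0\right) \left(6 - 6\right) - 5\right)^{2} = \left(- \frac{13 \left(6 - 6\right)}{7} - 5\right)^{2} = \left(\left(- \frac{13}{7}\right) 0 - 5\right)^{2} = \left(0 - 5\right)^{2} = \left(-5\right)^{2} = 25$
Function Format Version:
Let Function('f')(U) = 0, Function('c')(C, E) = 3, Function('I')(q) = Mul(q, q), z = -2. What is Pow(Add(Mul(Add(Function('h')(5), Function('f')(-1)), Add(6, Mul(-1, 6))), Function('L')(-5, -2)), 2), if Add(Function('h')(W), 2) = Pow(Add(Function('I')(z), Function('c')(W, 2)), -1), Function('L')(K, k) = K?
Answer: 25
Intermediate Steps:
Function('I')(q) = Pow(q, 2)
Function('h')(W) = Rational(-13, 7) (Function('h')(W) = Add(-2, Pow(Add(Pow(-2, 2), 3), -1)) = Add(-2, Pow(Add(4, 3), -1)) = Add(-2, Pow(7, -1)) = Add(-2, Rational(1, 7)) = Rational(-13, 7))
Pow(Add(Mul(Add(Function('h')(5), Function('f')(-1)), Add(6, Mul(-1, 6))), Function('L')(-5, -2)), 2) = Pow(Add(Mul(Add(Rational(-13, 7), 0), Add(6, Mul(-1, 6))), -5), 2) = Pow(Add(Mul(Rational(-13, 7), Add(6, -6)), -5), 2) = Pow(Add(Mul(Rational(-13, 7), 0), -5), 2) = Pow(Add(0, -5), 2) = Pow(-5, 2) = 25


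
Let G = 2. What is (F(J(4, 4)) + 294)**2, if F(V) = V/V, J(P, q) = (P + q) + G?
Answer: 87025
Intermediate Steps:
J(P, q) = 2 + P + q (J(P, q) = (P + q) + 2 = 2 + P + q)
F(V) = 1
(F(J(4, 4)) + 294)**2 = (1 + 294)**2 = 295**2 = 87025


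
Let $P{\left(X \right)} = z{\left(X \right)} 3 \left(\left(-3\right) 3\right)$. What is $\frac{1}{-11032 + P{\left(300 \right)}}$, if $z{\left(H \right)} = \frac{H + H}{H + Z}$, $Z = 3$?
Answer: $- \frac{101}{1119632} \approx -9.0208 \cdot 10^{-5}$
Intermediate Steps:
$z{\left(H \right)} = \frac{2 H}{3 + H}$ ($z{\left(H \right)} = \frac{H + H}{H + 3} = \frac{2 H}{3 + H}$)
$P{\left(X \right)} = - \frac{54 X}{3 + X}$ ($P{\left(X \right)} = \frac{2 X}{3 + X} 3 \left(\left(-3\right) 3\right) = \frac{6 X}{3 + X} \left(-9\right) = - \frac{54 X}{3 + X}$)
$\frac{1}{-11032 + P{\left(300 \right)}} = \frac{1}{-11032 - \frac{16200}{3 + 300}} = \frac{1}{-11032 - \frac{16200}{303}} = \frac{1}{-11032 - 16200 \cdot \frac{1}{303}} = \frac{1}{-11032 - \frac{5400}{101}} = \frac{1}{- \frac{1119632}{101}} = - \frac{101}{1119632}$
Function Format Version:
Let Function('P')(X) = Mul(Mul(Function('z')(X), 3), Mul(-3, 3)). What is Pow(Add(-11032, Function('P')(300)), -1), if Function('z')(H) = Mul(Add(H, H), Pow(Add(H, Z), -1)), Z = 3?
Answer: Rational(-101, 1119632) ≈ -9.0208e-5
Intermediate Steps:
Function('z')(H) = Mul(2, H, Pow(Add(3, H), -1)) (Function('z')(H) = Mul(Add(H, H), Pow(Add(H, 3), -1)) = Mul(Mul(2, H), Pow(Add(3, H), -1)) = Mul(2, H, Pow(Add(3, H), -1)))
Function('P')(X) = Mul(-54, X, Pow(Add(3, X), -1)) (Function('P')(X) = Mul(Mul(Mul(2, X, Pow(Add(3, X), -1)), 3), Mul(-3, 3)) = Mul(Mul(6, X, Pow(Add(3, X), -1)), -9) = Mul(-54, X, Pow(Add(3, X), -1)))
Pow(Add(-11032, Function('P')(300)), -1) = Pow(Add(-11032, Mul(-54, 300, Pow(Add(3, 300), -1))), -1) = Pow(Add(-11032, Mul(-54, 300, Pow(303, -1))), -1) = Pow(Add(-11032, Mul(-54, 300, Rational(1, 303))), -1) = Pow(Add(-11032, Rational(-5400, 101)), -1) = Pow(Rational(-1119632, 101), -1) = Rational(-101, 1119632)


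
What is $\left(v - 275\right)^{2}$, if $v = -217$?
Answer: $242064$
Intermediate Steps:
$\left(v - 275\right)^{2} = \left(-217 - 275\right)^{2} = \left(-492\right)^{2} = 242064$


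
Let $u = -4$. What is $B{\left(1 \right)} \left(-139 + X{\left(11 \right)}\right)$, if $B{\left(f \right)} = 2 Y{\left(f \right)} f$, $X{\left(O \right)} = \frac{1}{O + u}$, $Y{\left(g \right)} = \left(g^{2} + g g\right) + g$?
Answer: $- \frac{5832}{7} \approx -833.14$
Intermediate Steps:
$Y{\left(g \right)} = g + 2 g^{2}$ ($Y{\left(g \right)} = \left(g^{2} + g^{2}\right) + g = 2 g^{2} + g = g + 2 g^{2}$)
$X{\left(O \right)} = \frac{1}{-4 + O}$ ($X{\left(O \right)} = \frac{1}{O - 4} = \frac{1}{-4 + O}$)
$B{\left(f \right)} = 2 f^{2} \left(1 + 2 f\right)$ ($B{\left(f \right)} = 2 f \left(1 + 2 f\right) f = 2 f^{2} \left(1 + 2 f\right)$)
$B{\left(1 \right)} \left(-139 + X{\left(11 \right)}\right) = 1^{2} \left(2 + 4 \cdot 1\right) \left(-139 + \frac{1}{-4 + 11}\right) = 1 \left(2 + 4\right) \left(-139 + \frac{1}{7}\right) = 1 \cdot 6 \left(-139 + \frac{1}{7}\right) = 6 \left(- \frac{972}{7}\right) = - \frac{5832}{7}$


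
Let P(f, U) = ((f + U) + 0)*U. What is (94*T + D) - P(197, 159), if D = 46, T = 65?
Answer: -50448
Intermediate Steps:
P(f, U) = U*(U + f) (P(f, U) = ((U + f) + 0)*U = (U + f)*U = U*(U + f))
(94*T + D) - P(197, 159) = (94*65 + 46) - 159*(159 + 197) = (6110 + 46) - 159*356 = 6156 - 1*56604 = 6156 - 56604 = -50448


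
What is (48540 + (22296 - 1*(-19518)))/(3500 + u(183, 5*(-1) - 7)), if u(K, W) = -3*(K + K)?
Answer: 45177/1201 ≈ 37.616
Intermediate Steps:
u(K, W) = -6*K
(48540 + (22296 - 1*(-19518)))/(3500 + u(183, 5*(-1) - 7)) = (48540 + (22296 - 1*(-19518)))/(3500 - 6*183) = (48540 + (22296 + 19518))/(3500 - 1098) = (48540 + 41814)/2402 = 90354*(1/2402) = 45177/1201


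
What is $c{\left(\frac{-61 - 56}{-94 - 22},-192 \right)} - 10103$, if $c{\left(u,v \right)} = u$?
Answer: $- \frac{1171831}{116} \approx -10102.0$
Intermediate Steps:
$c{\left(\frac{-61 - 56}{-94 - 22},-192 \right)} - 10103 = \frac{-61 - 56}{-94 - 22} - 10103 = - \frac{117}{-116} - 10103 = \left(-117\right) \left(- \frac{1}{116}\right) - 10103 = \frac{117}{116} - 10103 = - \frac{1171831}{116}$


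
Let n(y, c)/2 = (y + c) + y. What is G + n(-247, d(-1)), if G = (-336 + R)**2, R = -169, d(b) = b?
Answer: 254035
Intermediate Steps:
n(y, c) = 2*c + 4*y (n(y, c) = 2*((y + c) + y) = 2*((c + y) + y) = 2*(c + 2*y) = 2*c + 4*y)
G = 255025 (G = (-336 - 169)**2 = (-505)**2 = 255025)
G + n(-247, d(-1)) = 255025 + (2*(-1) + 4*(-247)) = 255025 + (-2 - 988) = 255025 - 990 = 254035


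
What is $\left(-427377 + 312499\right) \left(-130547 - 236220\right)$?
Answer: $42133459426$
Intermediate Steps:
$\left(-427377 + 312499\right) \left(-130547 - 236220\right) = \left(-114878\right) \left(-366767\right) = 42133459426$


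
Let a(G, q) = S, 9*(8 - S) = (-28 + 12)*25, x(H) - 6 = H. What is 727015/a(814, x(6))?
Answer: 6543135/472 ≈ 13863.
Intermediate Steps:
x(H) = 6 + H
S = 472/9 (S = 8 - (-28 + 12)*25/9 = 8 - (-16)*25/9 = 8 - ⅑*(-400) = 8 + 400/9 = 472/9 ≈ 52.444)
a(G, q) = 472/9
727015/a(814, x(6)) = 727015/(472/9) = 727015*(9/472) = 6543135/472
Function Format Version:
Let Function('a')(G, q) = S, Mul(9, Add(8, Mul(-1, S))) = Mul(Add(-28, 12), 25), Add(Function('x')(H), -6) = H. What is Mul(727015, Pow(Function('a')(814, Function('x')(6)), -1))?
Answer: Rational(6543135, 472) ≈ 13863.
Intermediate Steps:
Function('x')(H) = Add(6, H)
S = Rational(472, 9) (S = Add(8, Mul(Rational(-1, 9), Mul(Add(-28, 12), 25))) = Add(8, Mul(Rational(-1, 9), Mul(-16, 25))) = Add(8, Mul(Rational(-1, 9), -400)) = Add(8, Rational(400, 9)) = Rational(472, 9) ≈ 52.444)
Function('a')(G, q) = Rational(472, 9)
Mul(727015, Pow(Function('a')(814, Function('x')(6)), -1)) = Mul(727015, Pow(Rational(472, 9), -1)) = Mul(727015, Rational(9, 472)) = Rational(6543135, 472)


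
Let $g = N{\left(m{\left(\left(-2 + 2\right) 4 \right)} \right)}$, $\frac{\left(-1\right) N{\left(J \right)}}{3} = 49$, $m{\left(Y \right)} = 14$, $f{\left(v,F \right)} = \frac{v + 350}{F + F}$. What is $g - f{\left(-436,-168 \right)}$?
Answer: $- \frac{24739}{168} \approx -147.26$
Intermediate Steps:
$f{\left(v,F \right)} = \frac{350 + v}{2 F}$
$N{\left(J \right)} = -147$ ($N{\left(J \right)} = \left(-3\right) 49 = -147$)
$g = -147$
$g - f{\left(-436,-168 \right)} = -147 - \frac{350 - 436}{2 \left(-168\right)} = -147 - \frac{1}{2} \left(- \frac{1}{168}\right) \left(-86\right) = -147 - \frac{43}{168} = - \frac{24739}{168}$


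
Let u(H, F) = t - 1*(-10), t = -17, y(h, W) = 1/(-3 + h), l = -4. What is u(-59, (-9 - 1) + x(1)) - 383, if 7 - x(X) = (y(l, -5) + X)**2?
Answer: -390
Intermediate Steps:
x(X) = 7 - (-1/7 + X)**2 (x(X) = 7 - (1/(-3 - 4) + X)**2 = 7 - (1/(-7) + X)**2 = 7 - (-1/7 + X)**2)
u(H, F) = -7 (u(H, F) = -17 - 1*(-10) = -17 + 10 = -7)
u(-59, (-9 - 1) + x(1)) - 383 = -7 - 383 = -390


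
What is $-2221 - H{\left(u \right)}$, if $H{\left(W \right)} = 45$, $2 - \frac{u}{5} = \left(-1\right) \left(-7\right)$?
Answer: $-2266$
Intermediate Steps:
$u = -25$ ($u = 10 - 5 \left(\left(-1\right) \left(-7\right)\right) = 10 - 35 = -25$)
$-2221 - H{\left(u \right)} = -2221 - 45 = -2266$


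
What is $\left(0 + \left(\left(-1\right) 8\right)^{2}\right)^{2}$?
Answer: $4096$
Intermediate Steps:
$\left(0 + \left(\left(-1\right) 8\right)^{2}\right)^{2} = \left(0 + \left(-8\right)^{2}\right)^{2} = \left(0 + 64\right)^{2} = 64^{2} = 4096$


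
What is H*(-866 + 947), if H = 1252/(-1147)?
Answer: -101412/1147 ≈ -88.415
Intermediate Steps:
H = -1252/1147 (H = 1252*(-1/1147) = -1252/1147 ≈ -1.0915)
H*(-866 + 947) = -1252*(-866 + 947)/1147 = -1252/1147*81 = -101412/1147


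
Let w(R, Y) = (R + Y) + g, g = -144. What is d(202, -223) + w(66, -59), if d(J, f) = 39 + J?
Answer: 104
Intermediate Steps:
w(R, Y) = -144 + R + Y (w(R, Y) = (R + Y) - 144 = -144 + R + Y)
d(202, -223) + w(66, -59) = (39 + 202) + (-144 + 66 - 59) = 241 - 137 = 104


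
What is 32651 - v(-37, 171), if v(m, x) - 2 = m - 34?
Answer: 32720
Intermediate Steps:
v(m, x) = -32 + m (v(m, x) = 2 + (m - 34) = 2 + (-34 + m) = -32 + m)
32651 - v(-37, 171) = 32651 - (-32 - 37) = 32651 - 1*(-69) = 32651 + 69 = 32720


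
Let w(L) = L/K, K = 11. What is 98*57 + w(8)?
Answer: 61454/11 ≈ 5586.7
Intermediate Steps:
w(L) = L/11
98*57 + w(8) = 98*57 + (1/11)*8 = 5586 + 8/11 = 61454/11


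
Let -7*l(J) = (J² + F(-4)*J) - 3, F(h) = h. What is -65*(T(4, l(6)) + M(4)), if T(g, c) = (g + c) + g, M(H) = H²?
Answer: -10335/7 ≈ -1476.4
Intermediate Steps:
l(J) = 3/7 - J²/7 + 4*J/7 (l(J) = -((J² - 4*J) - 3)/7 = -(-3 + J² - 4*J)/7 = 3/7 - J²/7 + 4*J/7)
T(g, c) = c + 2*g (T(g, c) = (c + g) + g = c + 2*g)
-65*(T(4, l(6)) + M(4)) = -65*(((3/7 - ⅐*6² + (4/7)*6) + 2*4) + 4²) = -65*(((3/7 - ⅐*36 + 24/7) + 8) + 16) = -65*(((3/7 - 36/7 + 24/7) + 8) + 16) = -65*((-9/7 + 8) + 16) = -65*(47/7 + 16) = -65*159/7 = -10335/7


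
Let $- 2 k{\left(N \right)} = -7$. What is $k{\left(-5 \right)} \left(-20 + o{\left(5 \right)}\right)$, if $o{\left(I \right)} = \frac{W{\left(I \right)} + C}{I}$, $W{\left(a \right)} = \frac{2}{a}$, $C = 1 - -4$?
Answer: $- \frac{3311}{50} \approx -66.22$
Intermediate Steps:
$C = 5$ ($C = 1 + 4 = 5$)
$k{\left(N \right)} = \frac{7}{2}$ ($k{\left(N \right)} = \left(- \frac{1}{2}\right) \left(-7\right) = \frac{7}{2}$)
$o{\left(I \right)} = \frac{5 + \frac{2}{I}}{I}$ ($o{\left(I \right)} = \frac{\frac{2}{I} + 5}{I} = \frac{5 + \frac{2}{I}}{I}$)
$k{\left(-5 \right)} \left(-20 + o{\left(5 \right)}\right) = \frac{7 \left(-20 + \frac{2 + 5 \cdot 5}{25}\right)}{2} = \frac{7 \left(-20 + \frac{2 + 25}{25}\right)}{2} = \frac{7 \left(-20 + \frac{1}{25} \cdot 27\right)}{2} = \frac{7 \left(-20 + \frac{27}{25}\right)}{2} = \frac{7}{2} \left(- \frac{473}{25}\right) = - \frac{3311}{50}$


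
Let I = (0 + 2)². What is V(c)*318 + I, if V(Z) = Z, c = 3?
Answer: 958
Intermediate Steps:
I = 4 (I = 2² = 4)
V(c)*318 + I = 3*318 + 4 = 954 + 4 = 958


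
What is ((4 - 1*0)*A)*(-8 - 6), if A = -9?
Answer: 504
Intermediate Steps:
((4 - 1*0)*A)*(-8 - 6) = ((4 - 1*0)*(-9))*(-8 - 6) = ((4 + 0)*(-9))*(-14) = (4*(-9))*(-14) = -36*(-14) = 504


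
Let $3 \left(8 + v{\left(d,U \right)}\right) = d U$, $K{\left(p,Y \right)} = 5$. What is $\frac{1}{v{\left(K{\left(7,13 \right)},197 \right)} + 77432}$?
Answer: $\frac{3}{233257} \approx 1.2861 \cdot 10^{-5}$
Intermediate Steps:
$v{\left(d,U \right)} = -8 + \frac{U d}{3}$ ($v{\left(d,U \right)} = -8 + \frac{d U}{3} = -8 + \frac{U d}{3}$)
$\frac{1}{v{\left(K{\left(7,13 \right)},197 \right)} + 77432} = \frac{1}{\left(-8 + \frac{1}{3} \cdot 197 \cdot 5\right) + 77432} = \frac{1}{\left(-8 + \frac{985}{3}\right) + 77432} = \frac{1}{\frac{961}{3} + 77432} = \frac{1}{\frac{233257}{3}} = \frac{3}{233257}$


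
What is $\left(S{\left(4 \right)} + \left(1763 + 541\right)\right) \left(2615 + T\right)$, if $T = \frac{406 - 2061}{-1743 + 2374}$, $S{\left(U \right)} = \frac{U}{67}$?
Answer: $\frac{254468348520}{42277} \approx 6.0191 \cdot 10^{6}$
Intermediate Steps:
$S{\left(U \right)} = \frac{U}{67}$ ($S{\left(U \right)} = U \frac{1}{67} = \frac{U}{67}$)
$T = - \frac{1655}{631} \approx -2.6228$
$\left(S{\left(4 \right)} + \left(1763 + 541\right)\right) \left(2615 + T\right) = \left(\frac{1}{67} \cdot 4 + \left(1763 + 541\right)\right) \left(2615 - \frac{1655}{631}\right) = \left(\frac{4}{67} + 2304\right) \frac{1648410}{631} = \frac{154372}{67} \cdot \frac{1648410}{631} = \frac{254468348520}{42277}$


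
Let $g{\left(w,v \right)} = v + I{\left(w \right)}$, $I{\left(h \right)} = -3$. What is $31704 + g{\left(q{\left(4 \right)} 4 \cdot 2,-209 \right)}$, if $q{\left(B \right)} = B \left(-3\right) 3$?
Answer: $31492$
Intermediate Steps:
$q{\left(B \right)} = - 9 B$ ($q{\left(B \right)} = - 3 B 3 = - 9 B$)
$g{\left(w,v \right)} = -3 + v$ ($g{\left(w,v \right)} = v - 3 = -3 + v$)
$31704 + g{\left(q{\left(4 \right)} 4 \cdot 2,-209 \right)} = 31704 - 212 = 31492$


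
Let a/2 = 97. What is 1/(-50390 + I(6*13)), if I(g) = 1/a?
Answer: -194/9775659 ≈ -1.9845e-5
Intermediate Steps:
a = 194 (a = 2*97 = 194)
I(g) = 1/194
1/(-50390 + I(6*13)) = 1/(-50390 + 1/194) = 1/(-9775659/194) = -194/9775659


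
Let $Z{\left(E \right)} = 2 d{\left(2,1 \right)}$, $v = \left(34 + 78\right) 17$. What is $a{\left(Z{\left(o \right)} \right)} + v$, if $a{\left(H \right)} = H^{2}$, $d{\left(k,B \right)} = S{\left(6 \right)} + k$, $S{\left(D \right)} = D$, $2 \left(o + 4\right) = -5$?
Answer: $2160$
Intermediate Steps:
$o = - \frac{13}{2}$ ($o = -4 + \frac{1}{2} \left(-5\right) = -4 - \frac{5}{2} = - \frac{13}{2} \approx -6.5$)
$d{\left(k,B \right)} = 6 + k$
$v = 1904$ ($v = 112 \cdot 17 = 1904$)
$Z{\left(E \right)} = 16$ ($Z{\left(E \right)} = 2 \left(6 + 2\right) = 2 \cdot 8 = 16$)
$a{\left(Z{\left(o \right)} \right)} + v = 16^{2} + 1904 = 256 + 1904 = 2160$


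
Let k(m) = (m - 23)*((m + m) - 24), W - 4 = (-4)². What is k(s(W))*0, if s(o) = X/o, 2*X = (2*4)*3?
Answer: 0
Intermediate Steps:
X = 12 (X = ((2*4)*3)/2 = (8*3)/2 = (½)*24 = 12)
W = 20 (W = 4 + (-4)² = 4 + 16 = 20)
s(o) = 12/o
k(m) = (-24 + 2*m)*(-23 + m) (k(m) = (-23 + m)*(2*m - 24) = (-23 + m)*(-24 + 2*m) = (-24 + 2*m)*(-23 + m))
k(s(W))*0 = (552 - 840/20 + 2*(12/20)²)*0 = (552 - 840/20 + 2*(12*(1/20))²)*0 = (552 - 70*⅗ + 2*(⅗)²)*0 = (552 - 42 + 2*(9/25))*0 = (552 - 42 + 18/25)*0 = (12768/25)*0 = 0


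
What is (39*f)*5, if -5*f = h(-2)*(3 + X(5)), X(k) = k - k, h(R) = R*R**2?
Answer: 936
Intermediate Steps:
h(R) = R**3
X(k) = 0
f = 24/5 (f = -(-2)**3*(3 + 0)/5 = -(-8)*3/5 = -1/5*(-24) = 24/5 ≈ 4.8000)
(39*f)*5 = (39*(24/5))*5 = (936/5)*5 = 936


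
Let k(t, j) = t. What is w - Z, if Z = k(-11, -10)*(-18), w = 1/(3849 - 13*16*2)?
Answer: -679733/3433 ≈ -198.00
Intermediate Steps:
w = 1/3433 (w = 1/(3849 - 208*2) = 1/(3849 - 416) = 1/3433 ≈ 0.00029129)
Z = 198 (Z = -11*(-18) = 198)
w - Z = 1/3433 - 1*198 = 1/3433 - 198 = -679733/3433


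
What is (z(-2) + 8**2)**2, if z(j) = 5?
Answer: 4761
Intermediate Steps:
(z(-2) + 8**2)**2 = (5 + 8**2)**2 = (5 + 64)**2 = 69**2 = 4761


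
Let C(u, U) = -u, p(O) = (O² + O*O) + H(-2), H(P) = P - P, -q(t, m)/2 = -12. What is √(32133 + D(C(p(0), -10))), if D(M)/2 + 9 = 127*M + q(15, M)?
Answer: √32163 ≈ 179.34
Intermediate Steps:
q(t, m) = 24 (q(t, m) = -2*(-12) = 24)
H(P) = 0
p(O) = 2*O² (p(O) = (O² + O*O) + 0 = (O² + O²) + 0 = 2*O² + 0 = 2*O²)
D(M) = 30 + 254*M (D(M) = -18 + 2*(127*M + 24) = -18 + 2*(24 + 127*M) = -18 + (48 + 254*M) = 30 + 254*M)
√(32133 + D(C(p(0), -10))) = √(32133 + (30 + 254*(-2*0²))) = √(32133 + (30 + 254*(-2*0))) = √(32133 + (30 + 254*(-1*0))) = √(32133 + (30 + 254*0)) = √(32133 + (30 + 0)) = √(32133 + 30) = √32163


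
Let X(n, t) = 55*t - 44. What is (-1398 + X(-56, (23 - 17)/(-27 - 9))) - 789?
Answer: -13441/6 ≈ -2240.2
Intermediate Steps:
X(n, t) = -44 + 55*t
(-1398 + X(-56, (23 - 17)/(-27 - 9))) - 789 = (-1398 + (-44 + 55*((23 - 17)/(-27 - 9)))) - 789 = (-1398 + (-44 + 55*(6/(-36)))) - 789 = (-1398 + (-44 + 55*(6*(-1/36)))) - 789 = (-1398 + (-44 + 55*(-1/6))) - 789 = (-1398 + (-44 - 55/6)) - 789 = (-1398 - 319/6) - 789 = -8707/6 - 789 = -13441/6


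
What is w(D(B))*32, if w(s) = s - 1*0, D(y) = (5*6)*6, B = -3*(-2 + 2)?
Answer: 5760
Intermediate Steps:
B = 0 (B = -3*0 = 0)
D(y) = 180 (D(y) = 30*6 = 180)
w(s) = s (w(s) = s + 0 = s)
w(D(B))*32 = 180*32 = 5760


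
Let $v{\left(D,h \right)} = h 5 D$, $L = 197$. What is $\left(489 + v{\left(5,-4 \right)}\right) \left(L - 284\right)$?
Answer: $-33843$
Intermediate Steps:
$v{\left(D,h \right)} = 5 D h$ ($v{\left(D,h \right)} = 5 h D = 5 D h$)
$\left(489 + v{\left(5,-4 \right)}\right) \left(L - 284\right) = \left(489 + 5 \cdot 5 \left(-4\right)\right) \left(197 - 284\right) = \left(489 - 100\right) \left(-87\right) = 389 \left(-87\right) = -33843$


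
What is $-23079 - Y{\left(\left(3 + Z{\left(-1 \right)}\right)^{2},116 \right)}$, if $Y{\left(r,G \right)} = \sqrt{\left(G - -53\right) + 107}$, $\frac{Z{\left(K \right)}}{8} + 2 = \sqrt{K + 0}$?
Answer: $-23079 - 2 \sqrt{69} \approx -23096.0$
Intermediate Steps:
$Z{\left(K \right)} = -16 + 8 \sqrt{K}$ ($Z{\left(K \right)} = -16 + 8 \sqrt{K + 0} = -16 + 8 \sqrt{K}$)
$Y{\left(r,G \right)} = \sqrt{160 + G}$ ($Y{\left(r,G \right)} = \sqrt{\left(G + 53\right) + 107} = \sqrt{\left(53 + G\right) + 107} = \sqrt{160 + G}$)
$-23079 - Y{\left(\left(3 + Z{\left(-1 \right)}\right)^{2},116 \right)} = -23079 - \sqrt{160 + 116} = -23079 - \sqrt{276} = -23079 - 2 \sqrt{69}$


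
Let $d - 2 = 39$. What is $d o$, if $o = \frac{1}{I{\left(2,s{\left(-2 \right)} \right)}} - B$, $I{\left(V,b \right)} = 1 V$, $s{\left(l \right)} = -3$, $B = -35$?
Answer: $\frac{2911}{2} \approx 1455.5$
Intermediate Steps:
$I{\left(V,b \right)} = V$
$d = 41$ ($d = 2 + 39 = 41$)
$o = \frac{71}{2}$ ($o = \frac{1}{2} - -35 = \frac{1}{2} + 35 = \frac{71}{2} \approx 35.5$)
$d o = 41 \cdot \frac{71}{2} = \frac{2911}{2}$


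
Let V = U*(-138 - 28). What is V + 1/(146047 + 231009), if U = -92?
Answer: 5758399233/377056 ≈ 15272.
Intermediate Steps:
V = 15272 (V = -92*(-138 - 28) = -92*(-166) = 15272)
V + 1/(146047 + 231009) = 15272 + 1/(146047 + 231009) = 15272 + 1/377056 = 5758399233/377056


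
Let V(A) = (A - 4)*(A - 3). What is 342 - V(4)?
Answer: 342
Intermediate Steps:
V(A) = (-4 + A)*(-3 + A)
342 - V(4) = 342 - (12 + 4² - 7*4) = 342 - (12 + 16 - 28) = 342 - 1*0 = 342 + 0 = 342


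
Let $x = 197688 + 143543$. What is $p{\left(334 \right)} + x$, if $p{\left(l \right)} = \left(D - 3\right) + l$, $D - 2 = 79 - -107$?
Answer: $341750$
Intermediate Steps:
$D = 188$ ($D = 2 + \left(79 - -107\right) = 2 + \left(79 + 107\right) = 2 + 186 = 188$)
$p{\left(l \right)} = 185 + l$ ($p{\left(l \right)} = \left(188 - 3\right) + l = 185 + l$)
$x = 341231$
$p{\left(334 \right)} + x = \left(185 + 334\right) + 341231 = 519 + 341231 = 341750$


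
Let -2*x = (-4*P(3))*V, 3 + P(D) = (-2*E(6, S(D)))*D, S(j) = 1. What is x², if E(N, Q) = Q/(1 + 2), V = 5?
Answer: 2500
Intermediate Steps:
E(N, Q) = Q/3
P(D) = -3 - 2*D/3 (P(D) = -3 + (-2/3)*D = -3 + (-2*⅓)*D = -3 - 2*D/3)
x = -50 (x = -(-4*(-3 - ⅔*3))*5/2 = -(-4*(-3 - 2))*5/2 = -(-4*(-5))*5/2 = -10*5 = -½*100 = -50)
x² = (-50)² = 2500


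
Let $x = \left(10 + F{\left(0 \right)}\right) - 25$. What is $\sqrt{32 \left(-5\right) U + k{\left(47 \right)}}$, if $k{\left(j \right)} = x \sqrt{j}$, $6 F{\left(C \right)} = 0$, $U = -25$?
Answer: $\sqrt{4000 - 15 \sqrt{47}} \approx 62.427$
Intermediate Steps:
$F{\left(C \right)} = 0$ ($F{\left(C \right)} = \frac{1}{6} \cdot 0 = 0$)
$x = -15$ ($x = \left(10 + 0\right) - 25 = 10 - 25 = -15$)
$k{\left(j \right)} = - 15 \sqrt{j}$
$\sqrt{32 \left(-5\right) U + k{\left(47 \right)}} = \sqrt{32 \left(-5\right) \left(-25\right) - 15 \sqrt{47}} = \sqrt{\left(-160\right) \left(-25\right) - 15 \sqrt{47}} = \sqrt{4000 - 15 \sqrt{47}}$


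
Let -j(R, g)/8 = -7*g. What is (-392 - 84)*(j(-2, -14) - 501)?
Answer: 611660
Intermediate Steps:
j(R, g) = 56*g (j(R, g) = -(-56)*g = 56*g)
(-392 - 84)*(j(-2, -14) - 501) = (-392 - 84)*(56*(-14) - 501) = -476*(-784 - 501) = -476*(-1285) = 611660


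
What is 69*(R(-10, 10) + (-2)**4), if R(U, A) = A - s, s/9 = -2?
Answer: 3036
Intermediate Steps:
s = -18 (s = 9*(-2) = -18)
R(U, A) = 18 + A (R(U, A) = A - 1*(-18) = A + 18 = 18 + A)
69*(R(-10, 10) + (-2)**4) = 69*((18 + 10) + (-2)**4) = 69*(28 + 16) = 69*44 = 3036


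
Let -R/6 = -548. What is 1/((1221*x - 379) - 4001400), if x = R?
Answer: 1/12869 ≈ 7.7706e-5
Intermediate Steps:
R = 3288 (R = -6*(-548) = 3288)
x = 3288
1/((1221*x - 379) - 4001400) = 1/((1221*3288 - 379) - 4001400) = 1/((4014648 - 379) - 4001400) = 1/(4014269 - 4001400) = 1/12869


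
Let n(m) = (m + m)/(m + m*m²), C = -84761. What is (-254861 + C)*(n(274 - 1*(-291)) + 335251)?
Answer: -18173315135807408/159613 ≈ -1.1386e+11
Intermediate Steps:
n(m) = 2*m/(m + m³) (n(m) = (2*m)/(m + m³) = 2*m/(m + m³))
(-254861 + C)*(n(274 - 1*(-291)) + 335251) = (-254861 - 84761)*(2/(1 + (274 - 1*(-291))²) + 335251) = -339622*(2/(1 + (274 + 291)²) + 335251) = -339622*(2/(1 + 565²) + 335251) = -339622*(2/(1 + 319225) + 335251) = -339622*(2/319226 + 335251) = -339622*(2*(1/319226) + 335251) = -339622*(1/159613 + 335251) = -339622*53510417864/159613 = -18173315135807408/159613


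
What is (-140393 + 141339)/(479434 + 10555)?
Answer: 946/489989 ≈ 0.0019307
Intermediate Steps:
(-140393 + 141339)/(479434 + 10555) = 946/489989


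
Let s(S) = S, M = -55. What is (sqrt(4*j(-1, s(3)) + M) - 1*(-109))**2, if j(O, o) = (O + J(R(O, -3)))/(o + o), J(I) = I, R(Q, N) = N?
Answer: (327 + I*sqrt(519))**2/9 ≈ 11823.0 + 1655.5*I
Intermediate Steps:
j(O, o) = (-3 + O)/(2*o) (j(O, o) = (O - 3)/(o + o) = (-3 + O)/((2*o)) = (-3 + O)*(1/(2*o)) = (-3 + O)/(2*o))
(sqrt(4*j(-1, s(3)) + M) - 1*(-109))**2 = (sqrt(4*((1/2)*(-3 - 1)/3) - 55) - 1*(-109))**2 = (sqrt(4*((1/2)*(1/3)*(-4)) - 55) + 109)**2 = (sqrt(4*(-2/3) - 55) + 109)**2 = (sqrt(-8/3 - 55) + 109)**2 = (sqrt(-173/3) + 109)**2 = (I*sqrt(519)/3 + 109)**2 = (109 + I*sqrt(519)/3)**2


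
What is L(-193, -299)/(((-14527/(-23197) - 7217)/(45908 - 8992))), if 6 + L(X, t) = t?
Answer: 130591918930/83699111 ≈ 1560.3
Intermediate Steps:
L(X, t) = -6 + t
L(-193, -299)/(((-14527/(-23197) - 7217)/(45908 - 8992))) = (-6 - 299)/(((-14527/(-23197) - 7217)/(45908 - 8992))) = -305*36916/(-14527*(-1/23197) - 7217) = -305*36916/(14527/23197 - 7217) = -305/((-167398222/23197*1/36916)) = -305/(-83699111/428170226) = -305*(-428170226/83699111) = 130591918930/83699111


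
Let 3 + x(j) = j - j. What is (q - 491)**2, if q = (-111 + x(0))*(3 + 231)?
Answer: 738045889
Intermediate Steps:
x(j) = -3 (x(j) = -3 + (j - j) = -3 + 0 = -3)
q = -26676 (q = (-111 - 3)*(3 + 231) = -114*234 = -26676)
(q - 491)**2 = (-26676 - 491)**2 = (-27167)**2 = 738045889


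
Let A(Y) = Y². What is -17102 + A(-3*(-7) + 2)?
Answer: -16573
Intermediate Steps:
-17102 + A(-3*(-7) + 2) = -17102 + (-3*(-7) + 2)² = -17102 + (21 + 2)² = -17102 + 23² = -17102 + 529 = -16573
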